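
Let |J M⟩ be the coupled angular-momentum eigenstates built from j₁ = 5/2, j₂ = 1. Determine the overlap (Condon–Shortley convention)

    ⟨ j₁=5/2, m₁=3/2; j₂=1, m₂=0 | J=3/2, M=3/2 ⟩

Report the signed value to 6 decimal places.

-0.516398

triangle: 2!*3!*0!/6! = 12/720
(j±m)!: 4!*1!*1!*1!*3!*0! = 144
prefactor² = (2J+1)*Δ*N² = 48/5
  k=1: −1/(1!*1!*0!*0!*3!*0!) = -1/6
Σ = -1/6  ⇒  CG² = 48/5*(-1/6)² = 4/15
CG = −√(4/15) = -0.516398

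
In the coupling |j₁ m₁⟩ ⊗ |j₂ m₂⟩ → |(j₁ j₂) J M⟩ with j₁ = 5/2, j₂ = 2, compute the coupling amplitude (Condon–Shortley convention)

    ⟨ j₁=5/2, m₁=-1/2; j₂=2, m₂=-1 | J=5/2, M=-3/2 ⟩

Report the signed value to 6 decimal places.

−√(6/35) = -0.414039

√[6·2!3!2!/8! · 2!3!1!3!1!4!] = √(216/35)
  +(−1)^0/∏(0,2,3,1,0,1)! = 1/12  (running 1/12)
  +(−1)^1/∏(1,1,2,0,1,2)! = -1/4  (running -1/6)
⟨..|..⟩ = √(216/35)·(-1/6) = -0.414039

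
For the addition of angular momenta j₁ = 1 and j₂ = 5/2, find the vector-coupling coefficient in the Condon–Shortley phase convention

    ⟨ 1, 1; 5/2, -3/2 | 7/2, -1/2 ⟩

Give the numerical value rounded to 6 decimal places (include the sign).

√[8·0!2!5!/8! · 2!0!1!4!3!4!] = √(2304/7)
  +(−1)^0/∏(0,0,0,1,2,4)! = 1/48  (running 1/48)
⟨..|..⟩ = √(2304/7)·(1/48) = +0.377964

+√(1/7) = +0.377964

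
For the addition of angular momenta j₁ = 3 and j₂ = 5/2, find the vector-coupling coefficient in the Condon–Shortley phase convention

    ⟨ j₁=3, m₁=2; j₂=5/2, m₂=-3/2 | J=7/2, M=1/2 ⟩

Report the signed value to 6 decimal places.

√[8·2!4!3!/10! · 5!1!1!4!4!3!] = √(9216/35)
  +(−1)^0/∏(0,2,1,1,3,2)! = 1/24  (running 1/24)
  +(−1)^1/∏(1,1,0,0,4,3)! = -1/144  (running 5/144)
⟨..|..⟩ = √(9216/35)·(5/144) = +0.563436

+0.563436  (= +√(20/63))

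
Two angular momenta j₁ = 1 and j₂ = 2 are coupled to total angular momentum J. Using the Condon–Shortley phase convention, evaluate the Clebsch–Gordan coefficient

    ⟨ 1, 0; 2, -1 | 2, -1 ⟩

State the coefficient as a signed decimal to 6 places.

√[5·1!1!3!/6! · 1!1!1!3!1!3!] = √(3/2)
  +(−1)^0/∏(0,1,1,1,0,2)! = 1/2  (running 1/2)
  +(−1)^1/∏(1,0,0,0,1,3)! = -1/6  (running 1/3)
⟨..|..⟩ = √(3/2)·(1/3) = +0.408248

+√(1/6) ≈ +0.408248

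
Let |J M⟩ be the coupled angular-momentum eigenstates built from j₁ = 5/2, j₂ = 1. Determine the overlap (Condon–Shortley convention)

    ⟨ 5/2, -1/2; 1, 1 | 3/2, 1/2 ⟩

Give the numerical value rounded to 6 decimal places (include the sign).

+0.447214  (= +√(1/5))

√[4·2!3!0!/6! · 2!3!2!0!2!1!] = √(16/5)
  +(−1)^2/∏(2,0,1,0,2,0)! = 1/4  (running 1/4)
⟨..|..⟩ = √(16/5)·(1/4) = +0.447214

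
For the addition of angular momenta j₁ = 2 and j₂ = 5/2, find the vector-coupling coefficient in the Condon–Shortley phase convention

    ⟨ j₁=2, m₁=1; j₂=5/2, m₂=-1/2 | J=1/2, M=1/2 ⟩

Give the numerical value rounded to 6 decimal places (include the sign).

√[2·4!0!1!/6! · 3!1!2!3!1!0!] = √(24/5)
  +(−1)^1/∏(1,3,0,1,0,0)! = -1/6  (running -1/6)
⟨..|..⟩ = √(24/5)·(-1/6) = -0.365148

-0.365148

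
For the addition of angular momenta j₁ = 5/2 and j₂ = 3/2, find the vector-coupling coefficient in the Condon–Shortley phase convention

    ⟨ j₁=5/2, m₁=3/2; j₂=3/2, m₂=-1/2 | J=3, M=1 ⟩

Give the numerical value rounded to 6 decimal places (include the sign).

triangle: 1!·4!·2!/8! = 48/40320
(j±m)!: 4!·1!·1!·2!·4!·2! = 2304
prefactor² = (2J+1)·Δ·N² = 96/5
  k=0: +1/(0!·1!·1!·1!·3!·1!) = 1/6
  k=1: −1/(1!·0!·0!·0!·4!·2!) = -1/48
Σ = 7/48  ⇒  CG² = 96/5·7/48² = 49/120
CG = +√(49/120) = +0.639010

+√(49/120) ≈ +0.639010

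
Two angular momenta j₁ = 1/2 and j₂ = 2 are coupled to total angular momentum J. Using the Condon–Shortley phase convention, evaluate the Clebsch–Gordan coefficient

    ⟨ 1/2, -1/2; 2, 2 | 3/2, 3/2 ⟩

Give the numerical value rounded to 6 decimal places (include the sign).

-0.894427

triangle: 1!×0!×3!/5! = 6/120
(j±m)!: 0!×1!×4!×0!×3!×0! = 144
prefactor² = (2J+1)×Δ×N² = 144/5
  k=1: −1/(1!×0!×0!×3!×0!×0!) = -1/6
Σ = -1/6  ⇒  CG² = 144/5×(-1/6)² = 4/5
CG = −√(4/5) = -0.894427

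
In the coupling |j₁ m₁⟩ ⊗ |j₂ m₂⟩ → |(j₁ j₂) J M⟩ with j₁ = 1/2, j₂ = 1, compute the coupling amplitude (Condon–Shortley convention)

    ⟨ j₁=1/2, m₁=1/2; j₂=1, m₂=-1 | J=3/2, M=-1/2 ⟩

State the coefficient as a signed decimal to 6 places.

triangle: 0!·1!·2!/4! = 2/24
(j±m)!: 1!·0!·0!·2!·1!·2! = 4
prefactor² = (2J+1)·Δ·N² = 4/3
  k=0: +1/(0!·0!·0!·0!·1!·2!) = 1/2
Σ = 1/2  ⇒  CG² = 4/3·1/2² = 1/3
CG = +√(1/3) = +0.577350

+0.577350  (= +√(1/3))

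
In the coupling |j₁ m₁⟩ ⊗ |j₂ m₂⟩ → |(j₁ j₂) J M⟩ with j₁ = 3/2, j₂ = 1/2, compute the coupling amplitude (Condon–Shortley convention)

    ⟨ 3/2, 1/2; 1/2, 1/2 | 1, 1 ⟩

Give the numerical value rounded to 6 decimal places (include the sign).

-0.500000

triangle: 1!×2!×0!/4! = 2/24
(j±m)!: 2!×1!×1!×0!×2!×0! = 4
prefactor² = (2J+1)×Δ×N² = 1
  k=1: −1/(1!×0!×0!×0!×2!×0!) = -1/2
Σ = -1/2  ⇒  CG² = 1×(-1/2)² = 1/4
CG = −√(1/4) = -0.500000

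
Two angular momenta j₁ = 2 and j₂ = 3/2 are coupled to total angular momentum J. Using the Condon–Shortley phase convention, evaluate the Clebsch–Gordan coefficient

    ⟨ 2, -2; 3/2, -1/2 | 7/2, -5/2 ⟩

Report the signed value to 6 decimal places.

+0.654654  (= +√(3/7))

√[8·0!4!3!/8! · 0!4!1!2!1!6!] = √(6912/7)
  +(−1)^0/∏(0,0,4,1,0,2)! = 1/48  (running 1/48)
⟨..|..⟩ = √(6912/7)·(1/48) = +0.654654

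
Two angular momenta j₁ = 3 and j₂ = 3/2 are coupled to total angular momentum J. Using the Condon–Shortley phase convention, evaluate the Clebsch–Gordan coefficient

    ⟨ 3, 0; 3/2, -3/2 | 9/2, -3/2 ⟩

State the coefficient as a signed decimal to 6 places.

triangle: 0!×6!×3!/10! = 4320/3628800
(j±m)!: 3!×3!×0!×3!×3!×6! = 933120
prefactor² = (2J+1)×Δ×N² = 77760/7
  k=0: +1/(0!×0!×3!×0!×3!×3!) = 1/216
Σ = 1/216  ⇒  CG² = 77760/7×1/216² = 5/21
CG = +√(5/21) = +0.487950

+√(5/21) ≈ +0.487950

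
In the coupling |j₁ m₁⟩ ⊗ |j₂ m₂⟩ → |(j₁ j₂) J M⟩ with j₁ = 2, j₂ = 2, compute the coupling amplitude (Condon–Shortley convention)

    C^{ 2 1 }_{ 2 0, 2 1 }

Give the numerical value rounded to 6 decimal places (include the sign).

j₁+j₂−J=2  J+j₁−j₂=2  J−j₁+j₂=2  j₁+j₂+J+1=7
(j₁±m₁, j₂±m₂, J±M) = (2,2,3,1,3,1)
P² = 8/7
sum k=1..2:
  [1] −1/2 = -1/2
  [2] +1/4 = 1/4
S = -1/4
C² = P²·S² = 1/14 ; C = -0.267261

-0.267261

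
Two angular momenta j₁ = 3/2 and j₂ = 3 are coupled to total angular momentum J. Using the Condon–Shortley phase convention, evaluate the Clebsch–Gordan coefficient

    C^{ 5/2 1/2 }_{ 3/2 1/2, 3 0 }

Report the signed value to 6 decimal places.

√[6·2!1!4!/8! · 2!1!3!3!3!2!] = √(216/35)
  +(−1)^0/∏(0,2,1,3,0,1)! = 1/12  (running 1/12)
  +(−1)^1/∏(1,1,0,2,1,2)! = -1/4  (running -1/6)
⟨..|..⟩ = √(216/35)·(-1/6) = -0.414039

−√(6/35) = -0.414039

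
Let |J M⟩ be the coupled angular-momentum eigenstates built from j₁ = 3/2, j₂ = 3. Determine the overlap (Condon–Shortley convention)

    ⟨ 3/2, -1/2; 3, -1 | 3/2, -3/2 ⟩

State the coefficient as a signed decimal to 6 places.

√[4·3!0!3!/7! · 1!2!2!4!0!3!] = √(576/35)
  +(−1)^2/∏(2,1,0,0,0,3)! = 1/12  (running 1/12)
⟨..|..⟩ = √(576/35)·(1/12) = +0.338062

+√(4/35) ≈ +0.338062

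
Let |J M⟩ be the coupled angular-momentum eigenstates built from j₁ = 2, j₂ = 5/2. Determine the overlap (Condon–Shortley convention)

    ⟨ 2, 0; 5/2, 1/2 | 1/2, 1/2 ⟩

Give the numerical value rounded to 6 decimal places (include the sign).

j₁+j₂−J=4  J+j₁−j₂=0  J−j₁+j₂=1  j₁+j₂+J+1=6
(j₁±m₁, j₂±m₂, J±M) = (2,2,3,2,1,0)
P² = 16/5
sum k=2..2:
  [2] +1/4 = 1/4
S = 1/4
C² = P²·S² = 1/5 ; C = +0.447214

+0.447214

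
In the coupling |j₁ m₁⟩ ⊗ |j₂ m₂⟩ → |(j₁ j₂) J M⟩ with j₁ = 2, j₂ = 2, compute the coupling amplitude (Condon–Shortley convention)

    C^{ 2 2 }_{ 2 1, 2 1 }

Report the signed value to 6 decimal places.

j₁+j₂−J=2  J+j₁−j₂=2  J−j₁+j₂=2  j₁+j₂+J+1=7
(j₁±m₁, j₂±m₂, J±M) = (3,1,3,1,4,0)
P² = 48/7
sum k=1..1:
  [1] −1/4 = -1/4
S = -1/4
C² = P²·S² = 3/7 ; C = -0.654654

−√(3/7) ≈ -0.654654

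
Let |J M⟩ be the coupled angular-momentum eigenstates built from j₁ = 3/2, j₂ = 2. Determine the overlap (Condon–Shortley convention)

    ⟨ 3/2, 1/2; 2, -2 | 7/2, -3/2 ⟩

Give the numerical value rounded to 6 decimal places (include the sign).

+0.377964

j₁+j₂−J=0  J+j₁−j₂=3  J−j₁+j₂=4  j₁+j₂+J+1=8
(j₁±m₁, j₂±m₂, J±M) = (2,1,0,4,2,5)
P² = 2304/7
sum k=0..0:
  [0] +1/48 = 1/48
S = 1/48
C² = P²·S² = 1/7 ; C = +0.377964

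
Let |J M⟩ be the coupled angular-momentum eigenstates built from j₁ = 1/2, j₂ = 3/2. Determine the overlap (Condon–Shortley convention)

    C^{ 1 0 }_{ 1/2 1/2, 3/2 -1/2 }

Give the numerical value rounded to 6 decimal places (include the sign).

triangle: 1!*0!*2!/4! = 2/24
(j±m)!: 1!*0!*1!*2!*1!*1! = 2
prefactor² = (2J+1)*Δ*N² = 1/2
  k=0: +1/(0!*1!*0!*1!*0!*1!) = 1
Σ = 1  ⇒  CG² = 1/2*1² = 1/2
CG = +√(1/2) = +0.707107

+0.707107  (= +√(1/2))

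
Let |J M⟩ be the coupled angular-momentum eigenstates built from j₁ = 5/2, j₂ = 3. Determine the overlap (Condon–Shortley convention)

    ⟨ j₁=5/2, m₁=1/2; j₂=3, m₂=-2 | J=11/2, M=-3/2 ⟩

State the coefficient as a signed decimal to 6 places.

j₁+j₂−J=0  J+j₁−j₂=5  J−j₁+j₂=6  j₁+j₂+J+1=12
(j₁±m₁, j₂±m₂, J±M) = (3,2,1,5,4,7)
P² = 4147200/11
sum k=0..0:
  [0] +1/1440 = 1/1440
S = 1/1440
C² = P²·S² = 2/11 ; C = +0.426401

+0.426401  (= +√(2/11))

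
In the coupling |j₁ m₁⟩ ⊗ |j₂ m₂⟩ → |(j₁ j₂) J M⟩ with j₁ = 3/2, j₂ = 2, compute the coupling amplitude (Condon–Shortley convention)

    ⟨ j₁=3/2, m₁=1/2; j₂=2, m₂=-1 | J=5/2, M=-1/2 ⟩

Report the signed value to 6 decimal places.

j₁+j₂−J=1  J+j₁−j₂=2  J−j₁+j₂=3  j₁+j₂+J+1=7
(j₁±m₁, j₂±m₂, J±M) = (2,1,1,3,2,3)
P² = 72/35
sum k=0..1:
  [0] +1/2 = 1/2
  [1] −1/12 = -1/12
S = 5/12
C² = P²·S² = 5/14 ; C = +0.597614

+0.597614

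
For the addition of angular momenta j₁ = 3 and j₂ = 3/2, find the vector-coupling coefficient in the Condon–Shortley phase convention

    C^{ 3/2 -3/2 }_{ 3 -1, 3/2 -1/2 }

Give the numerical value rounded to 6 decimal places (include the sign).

triangle: 3!·3!·0!/7! = 36/5040
(j±m)!: 2!·4!·1!·2!·0!·3! = 576
prefactor² = (2J+1)·Δ·N² = 576/35
  k=1: −1/(1!·2!·3!·0!·0!·0!) = -1/12
Σ = -1/12  ⇒  CG² = 576/35·(-1/12)² = 4/35
CG = −√(4/35) = -0.338062

−√(4/35) = -0.338062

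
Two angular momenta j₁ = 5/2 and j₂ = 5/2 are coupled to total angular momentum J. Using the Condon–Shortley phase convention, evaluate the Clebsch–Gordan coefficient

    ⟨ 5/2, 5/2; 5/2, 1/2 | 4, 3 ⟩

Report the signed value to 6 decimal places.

√[9·1!4!4!/10! · 5!0!3!2!7!1!] = √(10368)
  +(−1)^0/∏(0,1,0,3,4,1)! = 1/144  (running 1/144)
⟨..|..⟩ = √(10368)·(1/144) = +0.707107

+0.707107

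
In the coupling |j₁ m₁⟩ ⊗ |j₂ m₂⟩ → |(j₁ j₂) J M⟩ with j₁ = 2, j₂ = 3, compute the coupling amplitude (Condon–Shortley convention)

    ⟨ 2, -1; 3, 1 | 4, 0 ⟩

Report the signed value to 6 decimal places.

-0.597614  (= −√(5/14))

triangle: 1!×3!×5!/10! = 720/3628800
(j±m)!: 1!×3!×4!×2!×4!×4! = 165888
prefactor² = (2J+1)×Δ×N² = 10368/35
  k=0: +1/(0!×1!×3!×4!×0!×1!) = 1/144
  k=1: −1/(1!×0!×2!×3!×1!×2!) = -1/24
Σ = -5/144  ⇒  CG² = 10368/35×(-5/144)² = 5/14
CG = −√(5/14) = -0.597614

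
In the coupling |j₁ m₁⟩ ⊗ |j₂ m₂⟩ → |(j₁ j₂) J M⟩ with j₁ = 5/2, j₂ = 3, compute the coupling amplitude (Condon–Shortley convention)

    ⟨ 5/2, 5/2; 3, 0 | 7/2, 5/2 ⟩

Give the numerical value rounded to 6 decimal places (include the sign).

√[8·2!3!4!/10! · 5!0!3!3!6!1!] = √(13824/7)
  +(−1)^0/∏(0,2,0,3,3,1)! = 1/72  (running 1/72)
⟨..|..⟩ = √(13824/7)·(1/72) = +0.617213

+0.617213  (= +√(8/21))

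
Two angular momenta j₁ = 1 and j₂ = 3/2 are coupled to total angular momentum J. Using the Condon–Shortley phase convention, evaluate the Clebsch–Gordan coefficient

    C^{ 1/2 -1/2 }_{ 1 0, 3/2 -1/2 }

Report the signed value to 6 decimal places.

-0.577350

j₁+j₂−J=2  J+j₁−j₂=0  J−j₁+j₂=1  j₁+j₂+J+1=4
(j₁±m₁, j₂±m₂, J±M) = (1,1,1,2,0,1)
P² = 1/3
sum k=1..1:
  [1] −1/1 = -1
S = -1
C² = P²·S² = 1/3 ; C = -0.577350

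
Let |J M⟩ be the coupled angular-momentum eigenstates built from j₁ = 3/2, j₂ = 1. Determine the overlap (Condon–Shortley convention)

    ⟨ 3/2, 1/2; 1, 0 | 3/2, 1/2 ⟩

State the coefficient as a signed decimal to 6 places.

+0.258199  (= +√(1/15))

√[4·1!2!1!/5! · 2!1!1!1!2!1!] = √(4/15)
  +(−1)^0/∏(0,1,1,1,1,0)! = 1  (running 1)
  +(−1)^1/∏(1,0,0,0,2,1)! = -1/2  (running 1/2)
⟨..|..⟩ = √(4/15)·(1/2) = +0.258199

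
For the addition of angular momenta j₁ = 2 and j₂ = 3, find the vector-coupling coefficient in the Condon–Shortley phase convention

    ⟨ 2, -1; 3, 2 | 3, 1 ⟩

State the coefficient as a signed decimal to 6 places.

+√(1/4) = +0.500000

triangle: 2!·2!·4!/9! = 96/362880
(j±m)!: 1!·3!·5!·1!·4!·2! = 34560
prefactor² = (2J+1)·Δ·N² = 64
  k=1: −1/(1!·1!·2!·4!·0!·0!) = -1/48
  k=2: +1/(2!·0!·1!·3!·1!·1!) = 1/12
Σ = 1/16  ⇒  CG² = 64·1/16² = 1/4
CG = +√(1/4) = +0.500000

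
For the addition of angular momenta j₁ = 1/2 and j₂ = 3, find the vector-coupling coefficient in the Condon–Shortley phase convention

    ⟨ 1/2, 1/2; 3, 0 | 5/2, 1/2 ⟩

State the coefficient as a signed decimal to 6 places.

+0.654654

triangle: 1!×0!×5!/7! = 120/5040
(j±m)!: 1!×0!×3!×3!×3!×2! = 432
prefactor² = (2J+1)×Δ×N² = 432/7
  k=0: +1/(0!×1!×0!×3!×0!×2!) = 1/12
Σ = 1/12  ⇒  CG² = 432/7×1/12² = 3/7
CG = +√(3/7) = +0.654654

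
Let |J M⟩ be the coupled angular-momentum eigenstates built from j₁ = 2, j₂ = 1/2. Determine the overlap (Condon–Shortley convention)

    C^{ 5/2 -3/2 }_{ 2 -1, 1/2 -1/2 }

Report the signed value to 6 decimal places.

+0.894427

triangle: 0!×4!×1!/6! = 24/720
(j±m)!: 1!×3!×0!×1!×1!×4! = 144
prefactor² = (2J+1)×Δ×N² = 144/5
  k=0: +1/(0!×0!×3!×0!×1!×1!) = 1/6
Σ = 1/6  ⇒  CG² = 144/5×1/6² = 4/5
CG = +√(4/5) = +0.894427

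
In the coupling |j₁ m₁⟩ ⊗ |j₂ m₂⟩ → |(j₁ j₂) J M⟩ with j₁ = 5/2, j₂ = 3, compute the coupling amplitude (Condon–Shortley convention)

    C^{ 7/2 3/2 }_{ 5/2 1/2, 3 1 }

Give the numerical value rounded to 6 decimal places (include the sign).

−√(5/21) ≈ -0.487950

√[8·2!3!4!/10! · 3!2!4!2!5!2!] = √(3072/35)
  +(−1)^0/∏(0,2,2,4,1,0)! = 1/96  (running 1/96)
  +(−1)^1/∏(1,1,1,3,2,1)! = -1/12  (running -7/96)
  +(−1)^2/∏(2,0,0,2,3,2)! = 1/48  (running -5/96)
⟨..|..⟩ = √(3072/35)·(-5/96) = -0.487950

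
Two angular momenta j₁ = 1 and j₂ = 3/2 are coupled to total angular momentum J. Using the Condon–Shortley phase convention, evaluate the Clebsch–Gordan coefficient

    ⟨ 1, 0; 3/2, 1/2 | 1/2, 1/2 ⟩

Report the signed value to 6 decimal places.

√[2·2!0!1!/4! · 1!1!2!1!1!0!] = √(1/3)
  +(−1)^1/∏(1,1,0,1,0,0)! = -1  (running -1)
⟨..|..⟩ = √(1/3)·(-1) = -0.577350

−√(1/3) ≈ -0.577350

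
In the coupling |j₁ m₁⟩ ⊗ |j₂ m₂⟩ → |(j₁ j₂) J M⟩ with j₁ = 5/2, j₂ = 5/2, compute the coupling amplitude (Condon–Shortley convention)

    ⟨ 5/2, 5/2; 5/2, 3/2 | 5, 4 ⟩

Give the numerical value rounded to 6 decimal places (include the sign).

+0.707107  (= +√(1/2))

triangle: 0!×5!×5!/11! = 14400/39916800
(j±m)!: 5!×0!×4!×1!×9!×1! = 1045094400
prefactor² = (2J+1)×Δ×N² = 4147200
  k=0: +1/(0!×0!×0!×4!×5!×1!) = 1/2880
Σ = 1/2880  ⇒  CG² = 4147200×1/2880² = 1/2
CG = +√(1/2) = +0.707107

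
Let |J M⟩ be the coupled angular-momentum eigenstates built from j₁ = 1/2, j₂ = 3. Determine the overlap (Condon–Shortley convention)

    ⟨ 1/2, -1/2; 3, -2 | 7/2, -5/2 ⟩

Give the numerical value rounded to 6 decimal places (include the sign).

triangle: 0!*1!*6!/8! = 720/40320
(j±m)!: 0!*1!*1!*5!*1!*6! = 86400
prefactor² = (2J+1)*Δ*N² = 86400/7
  k=0: +1/(0!*0!*1!*1!*0!*5!) = 1/120
Σ = 1/120  ⇒  CG² = 86400/7*1/120² = 6/7
CG = +√(6/7) = +0.925820

+√(6/7) = +0.925820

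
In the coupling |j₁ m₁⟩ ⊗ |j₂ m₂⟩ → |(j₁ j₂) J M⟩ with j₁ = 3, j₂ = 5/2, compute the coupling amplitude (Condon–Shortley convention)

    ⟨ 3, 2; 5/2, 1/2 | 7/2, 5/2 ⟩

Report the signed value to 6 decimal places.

triangle: 2!*4!*3!/10! = 288/3628800
(j±m)!: 5!*1!*3!*2!*6!*1! = 1036800
prefactor² = (2J+1)*Δ*N² = 4608/7
  k=0: +1/(0!*2!*1!*3!*3!*0!) = 1/72
  k=1: −1/(1!*1!*0!*2!*4!*1!) = -1/48
Σ = -1/144  ⇒  CG² = 4608/7*(-1/144)² = 2/63
CG = −√(2/63) = -0.178174

-0.178174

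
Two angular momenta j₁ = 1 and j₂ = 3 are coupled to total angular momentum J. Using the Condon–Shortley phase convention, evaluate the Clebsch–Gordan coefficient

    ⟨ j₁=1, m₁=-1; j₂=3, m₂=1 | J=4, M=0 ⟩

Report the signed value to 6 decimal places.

triangle: 0!*2!*6!/9! = 1440/362880
(j±m)!: 0!*2!*4!*2!*4!*4! = 55296
prefactor² = (2J+1)*Δ*N² = 13824/7
  k=0: +1/(0!*0!*2!*4!*0!*2!) = 1/96
Σ = 1/96  ⇒  CG² = 13824/7*1/96² = 3/14
CG = +√(3/14) = +0.462910

+0.462910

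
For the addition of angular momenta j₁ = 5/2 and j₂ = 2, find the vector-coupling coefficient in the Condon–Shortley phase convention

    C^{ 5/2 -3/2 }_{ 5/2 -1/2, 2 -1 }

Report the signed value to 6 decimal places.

triangle: 2!*3!*2!/8! = 24/40320
(j±m)!: 2!*3!*1!*3!*1!*4! = 1728
prefactor² = (2J+1)*Δ*N² = 216/35
  k=0: +1/(0!*2!*3!*1!*0!*1!) = 1/12
  k=1: −1/(1!*1!*2!*0!*1!*2!) = -1/4
Σ = -1/6  ⇒  CG² = 216/35*(-1/6)² = 6/35
CG = −√(6/35) = -0.414039

-0.414039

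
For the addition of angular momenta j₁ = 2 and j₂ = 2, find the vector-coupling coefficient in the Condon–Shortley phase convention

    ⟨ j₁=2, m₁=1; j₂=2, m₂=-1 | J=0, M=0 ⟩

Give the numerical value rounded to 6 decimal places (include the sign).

-0.447214

j₁+j₂−J=4  J+j₁−j₂=0  J−j₁+j₂=0  j₁+j₂+J+1=5
(j₁±m₁, j₂±m₂, J±M) = (3,1,1,3,0,0)
P² = 36/5
sum k=1..1:
  [1] −1/6 = -1/6
S = -1/6
C² = P²·S² = 1/5 ; C = -0.447214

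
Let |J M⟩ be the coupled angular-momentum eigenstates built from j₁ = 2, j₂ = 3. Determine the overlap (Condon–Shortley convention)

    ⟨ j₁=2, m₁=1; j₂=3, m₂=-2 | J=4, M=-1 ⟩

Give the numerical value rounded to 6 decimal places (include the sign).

+0.591608  (= +√(7/20))

triangle: 1!*3!*5!/10! = 720/3628800
(j±m)!: 3!*1!*1!*5!*3!*5! = 518400
prefactor² = (2J+1)*Δ*N² = 6480/7
  k=0: +1/(0!*1!*1!*1!*2!*4!) = 1/48
  k=1: −1/(1!*0!*0!*0!*3!*5!) = -1/720
Σ = 7/360  ⇒  CG² = 6480/7*7/360² = 7/20
CG = +√(7/20) = +0.591608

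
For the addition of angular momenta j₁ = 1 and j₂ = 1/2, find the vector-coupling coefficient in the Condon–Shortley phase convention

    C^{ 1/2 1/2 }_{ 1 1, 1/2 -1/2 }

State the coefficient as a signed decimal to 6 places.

+√(2/3) ≈ +0.816497

triangle: 1!·1!·0!/3! = 1/6
(j±m)!: 2!·0!·0!·1!·1!·0! = 2
prefactor² = (2J+1)·Δ·N² = 2/3
  k=0: +1/(0!·1!·0!·0!·1!·0!) = 1
Σ = 1  ⇒  CG² = 2/3·1² = 2/3
CG = +√(2/3) = +0.816497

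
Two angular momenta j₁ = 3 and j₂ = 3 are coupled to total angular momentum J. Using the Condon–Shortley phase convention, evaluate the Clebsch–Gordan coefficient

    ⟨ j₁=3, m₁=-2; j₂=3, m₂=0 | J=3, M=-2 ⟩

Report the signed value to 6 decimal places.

√[7·3!3!3!/10! · 1!5!3!3!1!5!] = √(216)
  +(−1)^2/∏(2,1,3,1,0,2)! = 1/24  (running 1/24)
  +(−1)^3/∏(3,0,2,0,1,3)! = -1/72  (running 1/36)
⟨..|..⟩ = √(216)·(1/36) = +0.408248

+√(1/6) = +0.408248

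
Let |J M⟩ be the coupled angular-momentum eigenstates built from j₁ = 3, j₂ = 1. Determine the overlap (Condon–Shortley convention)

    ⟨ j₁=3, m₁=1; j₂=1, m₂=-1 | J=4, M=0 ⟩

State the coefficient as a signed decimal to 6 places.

√[9·0!6!2!/9! · 4!2!0!2!4!4!] = √(13824/7)
  +(−1)^0/∏(0,0,2,0,4,2)! = 1/96  (running 1/96)
⟨..|..⟩ = √(13824/7)·(1/96) = +0.462910

+0.462910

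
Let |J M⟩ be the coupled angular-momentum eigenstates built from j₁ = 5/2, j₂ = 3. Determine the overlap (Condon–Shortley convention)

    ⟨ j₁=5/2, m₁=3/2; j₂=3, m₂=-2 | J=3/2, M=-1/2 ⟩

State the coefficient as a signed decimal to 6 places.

−√(1/21) = -0.218218

triangle: 4!×1!×2!/8! = 48/40320
(j±m)!: 4!×1!×1!×5!×1!×2! = 5760
prefactor² = (2J+1)×Δ×N² = 192/7
  k=0: +1/(0!×4!×1!×1!×0!×1!) = 1/24
  k=1: −1/(1!×3!×0!×0!×1!×2!) = -1/12
Σ = -1/24  ⇒  CG² = 192/7×(-1/24)² = 1/21
CG = −√(1/21) = -0.218218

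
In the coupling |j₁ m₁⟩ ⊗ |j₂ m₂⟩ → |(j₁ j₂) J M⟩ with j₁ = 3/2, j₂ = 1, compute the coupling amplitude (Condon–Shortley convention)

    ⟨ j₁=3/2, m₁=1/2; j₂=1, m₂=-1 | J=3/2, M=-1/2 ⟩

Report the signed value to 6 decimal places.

j₁+j₂−J=1  J+j₁−j₂=2  J−j₁+j₂=1  j₁+j₂+J+1=5
(j₁±m₁, j₂±m₂, J±M) = (2,1,0,2,1,2)
P² = 8/15
sum k=0..0:
  [0] +1/1 = 1
S = 1
C² = P²·S² = 8/15 ; C = +0.730297

+0.730297  (= +√(8/15))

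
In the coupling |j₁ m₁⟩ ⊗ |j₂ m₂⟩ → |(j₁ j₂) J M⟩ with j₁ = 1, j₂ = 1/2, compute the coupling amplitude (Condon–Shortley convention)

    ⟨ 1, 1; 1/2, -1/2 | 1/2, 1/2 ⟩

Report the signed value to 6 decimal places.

triangle: 1!×1!×0!/3! = 1/6
(j±m)!: 2!×0!×0!×1!×1!×0! = 2
prefactor² = (2J+1)×Δ×N² = 2/3
  k=0: +1/(0!×1!×0!×0!×1!×0!) = 1
Σ = 1  ⇒  CG² = 2/3×1² = 2/3
CG = +√(2/3) = +0.816497

+√(2/3) = +0.816497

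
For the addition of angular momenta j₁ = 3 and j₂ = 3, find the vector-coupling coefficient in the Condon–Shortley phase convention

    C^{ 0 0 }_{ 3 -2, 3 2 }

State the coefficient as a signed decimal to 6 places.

j₁+j₂−J=6  J+j₁−j₂=0  J−j₁+j₂=0  j₁+j₂+J+1=7
(j₁±m₁, j₂±m₂, J±M) = (1,5,5,1,0,0)
P² = 14400/7
sum k=5..5:
  [5] −1/120 = -1/120
S = -1/120
C² = P²·S² = 1/7 ; C = -0.377964

-0.377964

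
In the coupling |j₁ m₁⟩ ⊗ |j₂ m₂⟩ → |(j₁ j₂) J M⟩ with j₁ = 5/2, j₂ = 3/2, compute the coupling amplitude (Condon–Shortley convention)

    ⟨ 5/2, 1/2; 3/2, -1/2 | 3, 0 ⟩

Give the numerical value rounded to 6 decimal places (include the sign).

j₁+j₂−J=1  J+j₁−j₂=4  J−j₁+j₂=2  j₁+j₂+J+1=8
(j₁±m₁, j₂±m₂, J±M) = (3,2,1,2,3,3)
P² = 36/5
sum k=0..1:
  [0] +1/4 = 1/4
  [1] −1/12 = -1/12
S = 1/6
C² = P²·S² = 1/5 ; C = +0.447214

+√(1/5) ≈ +0.447214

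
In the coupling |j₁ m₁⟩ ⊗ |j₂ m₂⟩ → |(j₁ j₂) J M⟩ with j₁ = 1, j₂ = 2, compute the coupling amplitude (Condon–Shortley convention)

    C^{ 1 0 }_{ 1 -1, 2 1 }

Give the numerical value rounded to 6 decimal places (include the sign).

√[3·2!0!2!/5! · 0!2!3!1!1!1!] = √(6/5)
  +(−1)^2/∏(2,0,0,1,0,1)! = 1/2  (running 1/2)
⟨..|..⟩ = √(6/5)·(1/2) = +0.547723

+0.547723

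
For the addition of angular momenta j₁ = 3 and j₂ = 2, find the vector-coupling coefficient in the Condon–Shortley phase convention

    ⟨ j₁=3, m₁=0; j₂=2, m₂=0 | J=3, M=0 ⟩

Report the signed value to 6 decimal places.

triangle: 2!·4!·2!/9! = 96/362880
(j±m)!: 3!·3!·2!·2!·3!·3! = 5184
prefactor² = (2J+1)·Δ·N² = 48/5
  k=0: +1/(0!·2!·3!·2!·1!·0!) = 1/24
  k=1: −1/(1!·1!·2!·1!·2!·1!) = -1/4
  k=2: +1/(2!·0!·1!·0!·3!·2!) = 1/24
Σ = -1/6  ⇒  CG² = 48/5·(-1/6)² = 4/15
CG = −√(4/15) = -0.516398

−√(4/15) = -0.516398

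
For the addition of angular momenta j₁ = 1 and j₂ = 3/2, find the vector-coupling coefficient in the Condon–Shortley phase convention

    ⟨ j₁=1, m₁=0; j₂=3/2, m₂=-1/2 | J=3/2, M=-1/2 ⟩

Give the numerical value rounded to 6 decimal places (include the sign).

√[4·1!1!2!/5! · 1!1!1!2!1!2!] = √(4/15)
  +(−1)^0/∏(0,1,1,1,0,1)! = 1  (running 1)
  +(−1)^1/∏(1,0,0,0,1,2)! = -1/2  (running 1/2)
⟨..|..⟩ = √(4/15)·(1/2) = +0.258199

+√(1/15) ≈ +0.258199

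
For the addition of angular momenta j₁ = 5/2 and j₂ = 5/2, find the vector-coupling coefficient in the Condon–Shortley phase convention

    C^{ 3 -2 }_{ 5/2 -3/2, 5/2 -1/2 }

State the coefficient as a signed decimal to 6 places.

-0.288675

j₁+j₂−J=2  J+j₁−j₂=3  J−j₁+j₂=3  j₁+j₂+J+1=9
(j₁±m₁, j₂±m₂, J±M) = (1,4,2,3,1,5)
P² = 48
sum k=1..2:
  [1] −1/12 = -1/12
  [2] +1/24 = 1/24
S = -1/24
C² = P²·S² = 1/12 ; C = -0.288675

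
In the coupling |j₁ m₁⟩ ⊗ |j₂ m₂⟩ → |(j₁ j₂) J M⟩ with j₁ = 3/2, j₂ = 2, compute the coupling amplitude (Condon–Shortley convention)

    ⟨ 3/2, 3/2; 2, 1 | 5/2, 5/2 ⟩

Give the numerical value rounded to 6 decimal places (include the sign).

+0.654654

√[6·1!2!3!/7! · 3!0!3!1!5!0!] = √(432/7)
  +(−1)^0/∏(0,1,0,3,2,0)! = 1/12  (running 1/12)
⟨..|..⟩ = √(432/7)·(1/12) = +0.654654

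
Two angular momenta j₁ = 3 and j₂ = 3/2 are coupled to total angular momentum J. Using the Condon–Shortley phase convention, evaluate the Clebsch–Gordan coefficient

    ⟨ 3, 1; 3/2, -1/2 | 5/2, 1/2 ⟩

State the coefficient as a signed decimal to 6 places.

−√(1/70) = -0.119523

j₁+j₂−J=2  J+j₁−j₂=4  J−j₁+j₂=1  j₁+j₂+J+1=8
(j₁±m₁, j₂±m₂, J±M) = (4,2,1,2,3,2)
P² = 288/35
sum k=0..1:
  [0] +1/8 = 1/8
  [1] −1/6 = -1/6
S = -1/24
C² = P²·S² = 1/70 ; C = -0.119523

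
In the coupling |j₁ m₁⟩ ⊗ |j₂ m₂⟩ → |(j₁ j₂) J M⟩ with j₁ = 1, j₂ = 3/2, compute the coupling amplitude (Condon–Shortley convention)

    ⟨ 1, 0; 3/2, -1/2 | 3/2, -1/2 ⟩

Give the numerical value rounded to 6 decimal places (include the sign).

triangle: 1!*1!*2!/5! = 2/120
(j±m)!: 1!*1!*1!*2!*1!*2! = 4
prefactor² = (2J+1)*Δ*N² = 4/15
  k=0: +1/(0!*1!*1!*1!*0!*1!) = 1
  k=1: −1/(1!*0!*0!*0!*1!*2!) = -1/2
Σ = 1/2  ⇒  CG² = 4/15*1/2² = 1/15
CG = +√(1/15) = +0.258199

+√(1/15) ≈ +0.258199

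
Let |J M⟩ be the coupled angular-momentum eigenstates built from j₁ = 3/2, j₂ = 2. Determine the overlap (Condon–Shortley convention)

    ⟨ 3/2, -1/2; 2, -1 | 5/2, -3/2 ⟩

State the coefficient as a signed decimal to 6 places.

+0.169031  (= +√(1/35))

triangle: 1!*2!*3!/7! = 12/5040
(j±m)!: 1!*2!*1!*3!*1!*4! = 288
prefactor² = (2J+1)*Δ*N² = 144/35
  k=0: +1/(0!*1!*2!*1!*0!*2!) = 1/4
  k=1: −1/(1!*0!*1!*0!*1!*3!) = -1/6
Σ = 1/12  ⇒  CG² = 144/35*1/12² = 1/35
CG = +√(1/35) = +0.169031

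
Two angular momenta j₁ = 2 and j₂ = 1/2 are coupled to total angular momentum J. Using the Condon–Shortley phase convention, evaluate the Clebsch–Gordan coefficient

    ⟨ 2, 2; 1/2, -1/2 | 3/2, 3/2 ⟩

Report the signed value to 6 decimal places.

√[4·1!3!0!/5! · 4!0!0!1!3!0!] = √(144/5)
  +(−1)^0/∏(0,1,0,0,3,0)! = 1/6  (running 1/6)
⟨..|..⟩ = √(144/5)·(1/6) = +0.894427

+0.894427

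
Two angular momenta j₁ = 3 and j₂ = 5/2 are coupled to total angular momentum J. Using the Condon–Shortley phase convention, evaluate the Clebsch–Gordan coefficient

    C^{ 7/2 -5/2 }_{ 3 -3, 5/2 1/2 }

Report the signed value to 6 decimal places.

√[8·2!4!3!/10! · 0!6!3!2!1!6!] = √(27648/7)
  +(−1)^2/∏(2,0,4,1,0,2)! = 1/96  (running 1/96)
⟨..|..⟩ = √(27648/7)·(1/96) = +0.654654

+√(3/7) ≈ +0.654654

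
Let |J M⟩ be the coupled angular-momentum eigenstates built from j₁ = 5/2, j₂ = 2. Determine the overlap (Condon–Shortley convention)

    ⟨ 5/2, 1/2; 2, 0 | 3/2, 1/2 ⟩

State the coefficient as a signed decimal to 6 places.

j₁+j₂−J=3  J+j₁−j₂=2  J−j₁+j₂=1  j₁+j₂+J+1=7
(j₁±m₁, j₂±m₂, J±M) = (3,2,2,2,2,1)
P² = 32/35
sum k=1..2:
  [1] −1/2 = -1/2
  [2] +1/4 = 1/4
S = -1/4
C² = P²·S² = 2/35 ; C = -0.239046

−√(2/35) = -0.239046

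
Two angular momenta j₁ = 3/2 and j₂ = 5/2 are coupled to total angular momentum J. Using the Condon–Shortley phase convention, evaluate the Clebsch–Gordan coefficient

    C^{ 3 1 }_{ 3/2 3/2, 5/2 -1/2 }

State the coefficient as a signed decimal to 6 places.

j₁+j₂−J=1  J+j₁−j₂=2  J−j₁+j₂=4  j₁+j₂+J+1=8
(j₁±m₁, j₂±m₂, J±M) = (3,0,2,3,4,2)
P² = 144/5
sum k=0..0:
  [0] +1/8 = 1/8
S = 1/8
C² = P²·S² = 9/20 ; C = +0.670820

+√(9/20) ≈ +0.670820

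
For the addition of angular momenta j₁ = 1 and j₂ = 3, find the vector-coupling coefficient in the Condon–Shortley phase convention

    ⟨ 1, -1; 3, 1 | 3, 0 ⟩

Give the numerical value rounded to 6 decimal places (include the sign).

triangle: 1!·1!·5!/8! = 120/40320
(j±m)!: 0!·2!·4!·2!·3!·3! = 3456
prefactor² = (2J+1)·Δ·N² = 72
  k=1: −1/(1!·0!·1!·3!·0!·2!) = -1/12
Σ = -1/12  ⇒  CG² = 72·(-1/12)² = 1/2
CG = −√(1/2) = -0.707107

−√(1/2) ≈ -0.707107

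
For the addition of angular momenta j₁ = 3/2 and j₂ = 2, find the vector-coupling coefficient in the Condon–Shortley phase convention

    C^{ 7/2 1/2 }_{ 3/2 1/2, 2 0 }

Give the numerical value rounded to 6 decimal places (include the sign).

√[8·0!3!4!/8! · 2!1!2!2!4!3!] = √(1152/35)
  +(−1)^0/∏(0,0,1,2,2,2)! = 1/8  (running 1/8)
⟨..|..⟩ = √(1152/35)·(1/8) = +0.717137

+0.717137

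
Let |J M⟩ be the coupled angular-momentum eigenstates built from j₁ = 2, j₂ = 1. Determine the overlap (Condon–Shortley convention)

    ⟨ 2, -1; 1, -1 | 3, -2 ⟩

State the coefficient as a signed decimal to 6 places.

+0.816497  (= +√(2/3))

triangle: 0!×4!×2!/7! = 48/5040
(j±m)!: 1!×3!×0!×2!×1!×5! = 1440
prefactor² = (2J+1)×Δ×N² = 96
  k=0: +1/(0!×0!×3!×0!×1!×2!) = 1/12
Σ = 1/12  ⇒  CG² = 96×1/12² = 2/3
CG = +√(2/3) = +0.816497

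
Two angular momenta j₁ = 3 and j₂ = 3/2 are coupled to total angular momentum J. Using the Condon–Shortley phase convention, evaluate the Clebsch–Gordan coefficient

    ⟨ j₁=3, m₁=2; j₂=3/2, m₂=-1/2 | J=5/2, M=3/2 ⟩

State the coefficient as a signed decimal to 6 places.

+√(1/14) = +0.267261

j₁+j₂−J=2  J+j₁−j₂=4  J−j₁+j₂=1  j₁+j₂+J+1=8
(j₁±m₁, j₂±m₂, J±M) = (5,1,1,2,4,1)
P² = 288/7
sum k=0..1:
  [0] +1/12 = 1/12
  [1] −1/24 = -1/24
S = 1/24
C² = P²·S² = 1/14 ; C = +0.267261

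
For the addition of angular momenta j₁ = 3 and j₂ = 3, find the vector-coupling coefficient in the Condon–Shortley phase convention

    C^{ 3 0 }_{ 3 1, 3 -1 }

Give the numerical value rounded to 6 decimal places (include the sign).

√[7·3!3!3!/10! · 4!2!2!4!3!3!] = √(864/25)
  +(−1)^0/∏(0,3,2,2,1,1)! = 1/24  (running 1/24)
  +(−1)^1/∏(1,2,1,1,2,2)! = -1/8  (running -1/12)
  +(−1)^2/∏(2,1,0,0,3,3)! = 1/72  (running -5/72)
⟨..|..⟩ = √(864/25)·(-5/72) = -0.408248

-0.408248  (= −√(1/6))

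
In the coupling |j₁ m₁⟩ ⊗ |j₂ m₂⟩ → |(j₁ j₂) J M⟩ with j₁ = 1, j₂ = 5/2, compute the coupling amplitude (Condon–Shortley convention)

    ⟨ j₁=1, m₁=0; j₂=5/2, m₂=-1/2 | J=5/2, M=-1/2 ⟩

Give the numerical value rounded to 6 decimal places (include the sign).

+0.169031  (= +√(1/35))

√[6·1!1!4!/7! · 1!1!2!3!2!3!] = √(144/35)
  +(−1)^0/∏(0,1,1,2,0,2)! = 1/4  (running 1/4)
  +(−1)^1/∏(1,0,0,1,1,3)! = -1/6  (running 1/12)
⟨..|..⟩ = √(144/35)·(1/12) = +0.169031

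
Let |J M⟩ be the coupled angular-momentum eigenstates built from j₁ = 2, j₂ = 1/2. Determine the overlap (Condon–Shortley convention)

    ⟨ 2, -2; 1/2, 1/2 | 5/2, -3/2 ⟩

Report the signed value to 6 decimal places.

√[6·0!4!1!/6! · 0!4!1!0!1!4!] = √(576/5)
  +(−1)^0/∏(0,0,4,1,0,0)! = 1/24  (running 1/24)
⟨..|..⟩ = √(576/5)·(1/24) = +0.447214

+0.447214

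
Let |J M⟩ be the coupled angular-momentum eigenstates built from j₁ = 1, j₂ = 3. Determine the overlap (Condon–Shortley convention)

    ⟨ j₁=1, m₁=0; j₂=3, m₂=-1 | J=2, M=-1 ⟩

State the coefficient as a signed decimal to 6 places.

j₁+j₂−J=2  J+j₁−j₂=0  J−j₁+j₂=4  j₁+j₂+J+1=7
(j₁±m₁, j₂±m₂, J±M) = (1,1,2,4,1,3)
P² = 96/7
sum k=1..1:
  [1] −1/6 = -1/6
S = -1/6
C² = P²·S² = 8/21 ; C = -0.617213

-0.617213  (= −√(8/21))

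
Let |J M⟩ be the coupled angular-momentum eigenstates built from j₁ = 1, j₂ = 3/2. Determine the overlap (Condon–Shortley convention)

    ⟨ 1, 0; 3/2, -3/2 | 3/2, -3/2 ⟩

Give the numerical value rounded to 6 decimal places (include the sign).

triangle: 1!·1!·2!/5! = 2/120
(j±m)!: 1!·1!·0!·3!·0!·3! = 36
prefactor² = (2J+1)·Δ·N² = 12/5
  k=0: +1/(0!·1!·1!·0!·0!·2!) = 1/2
Σ = 1/2  ⇒  CG² = 12/5·1/2² = 3/5
CG = +√(3/5) = +0.774597

+√(3/5) ≈ +0.774597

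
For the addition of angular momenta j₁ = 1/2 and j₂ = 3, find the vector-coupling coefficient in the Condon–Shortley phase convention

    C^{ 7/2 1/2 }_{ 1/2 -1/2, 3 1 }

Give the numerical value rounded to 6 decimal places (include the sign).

√[8·0!1!6!/8! · 0!1!4!2!4!3!] = √(6912/7)
  +(−1)^0/∏(0,0,1,4,0,2)! = 1/48  (running 1/48)
⟨..|..⟩ = √(6912/7)·(1/48) = +0.654654

+√(3/7) ≈ +0.654654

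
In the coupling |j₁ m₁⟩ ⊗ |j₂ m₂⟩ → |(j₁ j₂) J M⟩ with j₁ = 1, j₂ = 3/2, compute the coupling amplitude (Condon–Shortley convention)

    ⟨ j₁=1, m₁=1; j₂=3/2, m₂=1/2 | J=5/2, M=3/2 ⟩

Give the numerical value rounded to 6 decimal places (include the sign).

j₁+j₂−J=0  J+j₁−j₂=2  J−j₁+j₂=3  j₁+j₂+J+1=6
(j₁±m₁, j₂±m₂, J±M) = (2,0,2,1,4,1)
P² = 48/5
sum k=0..0:
  [0] +1/4 = 1/4
S = 1/4
C² = P²·S² = 3/5 ; C = +0.774597

+√(3/5) = +0.774597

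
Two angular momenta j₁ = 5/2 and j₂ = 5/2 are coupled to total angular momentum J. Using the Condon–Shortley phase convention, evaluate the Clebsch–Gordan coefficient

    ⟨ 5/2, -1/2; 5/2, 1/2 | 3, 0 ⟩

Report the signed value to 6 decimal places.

−√(4/45) = -0.298142

triangle: 2!×3!×3!/9! = 72/362880
(j±m)!: 2!×3!×3!×2!×3!×3! = 5184
prefactor² = (2J+1)×Δ×N² = 36/5
  k=0: +1/(0!×2!×3!×3!×0!×0!) = 1/72
  k=1: −1/(1!×1!×2!×2!×1!×1!) = -1/4
  k=2: +1/(2!×0!×1!×1!×2!×2!) = 1/8
Σ = -1/9  ⇒  CG² = 36/5×(-1/9)² = 4/45
CG = −√(4/45) = -0.298142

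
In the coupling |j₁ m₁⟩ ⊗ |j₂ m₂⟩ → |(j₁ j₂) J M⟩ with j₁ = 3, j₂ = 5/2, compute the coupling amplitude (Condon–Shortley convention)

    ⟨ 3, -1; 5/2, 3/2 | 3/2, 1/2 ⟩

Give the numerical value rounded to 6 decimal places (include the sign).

j₁+j₂−J=4  J+j₁−j₂=2  J−j₁+j₂=1  j₁+j₂+J+1=8
(j₁±m₁, j₂±m₂, J±M) = (2,4,4,1,2,1)
P² = 384/35
sum k=3..4:
  [3] −1/6 = -1/6
  [4] +1/48 = 1/48
S = -7/48
C² = P²·S² = 7/30 ; C = -0.483046

-0.483046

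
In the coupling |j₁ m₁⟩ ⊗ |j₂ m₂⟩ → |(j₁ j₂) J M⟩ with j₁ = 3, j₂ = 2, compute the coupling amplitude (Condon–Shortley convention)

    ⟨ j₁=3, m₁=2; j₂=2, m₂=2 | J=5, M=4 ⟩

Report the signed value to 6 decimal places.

√[11·0!6!4!/11! · 5!1!4!0!9!1!] = √(4976640)
  +(−1)^0/∏(0,0,1,4,5,0)! = 1/2880  (running 1/2880)
⟨..|..⟩ = √(4976640)·(1/2880) = +0.774597

+0.774597  (= +√(3/5))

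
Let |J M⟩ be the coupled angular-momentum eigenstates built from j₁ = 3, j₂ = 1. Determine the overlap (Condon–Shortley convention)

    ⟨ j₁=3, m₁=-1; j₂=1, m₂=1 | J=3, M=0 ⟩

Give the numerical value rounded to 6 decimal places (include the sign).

√[7·1!5!1!/8! · 2!4!2!0!3!3!] = √(72)
  +(−1)^1/∏(1,0,3,1,2,0)! = -1/12  (running -1/12)
⟨..|..⟩ = √(72)·(-1/12) = -0.707107

-0.707107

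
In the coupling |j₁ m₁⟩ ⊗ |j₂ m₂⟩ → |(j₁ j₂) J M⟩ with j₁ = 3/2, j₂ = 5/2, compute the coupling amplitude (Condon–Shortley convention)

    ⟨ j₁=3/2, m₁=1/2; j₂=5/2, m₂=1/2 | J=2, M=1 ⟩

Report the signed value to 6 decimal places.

−√(25/84) ≈ -0.545545

j₁+j₂−J=2  J+j₁−j₂=1  J−j₁+j₂=3  j₁+j₂+J+1=7
(j₁±m₁, j₂±m₂, J±M) = (2,1,3,2,3,1)
P² = 12/7
sum k=0..1:
  [0] +1/12 = 1/12
  [1] −1/2 = -1/2
S = -5/12
C² = P²·S² = 25/84 ; C = -0.545545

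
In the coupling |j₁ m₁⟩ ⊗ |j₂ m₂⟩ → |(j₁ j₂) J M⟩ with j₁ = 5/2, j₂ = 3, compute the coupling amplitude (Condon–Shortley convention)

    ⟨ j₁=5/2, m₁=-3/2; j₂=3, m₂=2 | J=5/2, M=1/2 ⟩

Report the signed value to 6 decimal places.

triangle: 3!*2!*3!/9! = 72/362880
(j±m)!: 1!*4!*5!*1!*3!*2! = 34560
prefactor² = (2J+1)*Δ*N² = 288/7
  k=2: +1/(2!*1!*2!*3!*0!*0!) = 1/24
  k=3: −1/(3!*0!*1!*2!*1!*1!) = -1/12
Σ = -1/24  ⇒  CG² = 288/7*(-1/24)² = 1/14
CG = −√(1/14) = -0.267261

-0.267261  (= −√(1/14))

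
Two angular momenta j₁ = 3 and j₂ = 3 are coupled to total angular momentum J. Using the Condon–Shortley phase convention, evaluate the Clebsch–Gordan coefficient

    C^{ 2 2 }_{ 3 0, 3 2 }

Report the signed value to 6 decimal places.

-0.487950  (= −√(5/21))

√[5·4!2!2!/9! · 3!3!5!1!4!0!] = √(960/7)
  +(−1)^3/∏(3,1,0,2,2,0)! = -1/24  (running -1/24)
⟨..|..⟩ = √(960/7)·(-1/24) = -0.487950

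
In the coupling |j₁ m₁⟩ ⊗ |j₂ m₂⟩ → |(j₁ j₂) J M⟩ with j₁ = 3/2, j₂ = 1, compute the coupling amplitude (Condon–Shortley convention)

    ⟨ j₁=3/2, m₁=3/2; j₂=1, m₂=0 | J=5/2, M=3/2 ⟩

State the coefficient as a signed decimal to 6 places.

+0.632456  (= +√(2/5))

√[6·0!3!2!/6! · 3!0!1!1!4!1!] = √(72/5)
  +(−1)^0/∏(0,0,0,1,3,1)! = 1/6  (running 1/6)
⟨..|..⟩ = √(72/5)·(1/6) = +0.632456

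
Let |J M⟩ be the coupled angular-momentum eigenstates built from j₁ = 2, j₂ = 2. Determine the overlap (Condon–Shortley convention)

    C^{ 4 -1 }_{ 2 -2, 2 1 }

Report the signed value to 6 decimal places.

√[9·0!4!4!/9! · 0!4!3!1!3!5!] = √(10368/7)
  +(−1)^0/∏(0,0,4,3,0,1)! = 1/144  (running 1/144)
⟨..|..⟩ = √(10368/7)·(1/144) = +0.267261

+0.267261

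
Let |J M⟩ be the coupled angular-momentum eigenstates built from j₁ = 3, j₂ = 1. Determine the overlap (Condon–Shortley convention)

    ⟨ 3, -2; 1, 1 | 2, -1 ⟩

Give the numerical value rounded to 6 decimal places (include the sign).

+√(10/21) ≈ +0.690066

j₁+j₂−J=2  J+j₁−j₂=4  J−j₁+j₂=0  j₁+j₂+J+1=7
(j₁±m₁, j₂±m₂, J±M) = (1,5,2,0,1,3)
P² = 480/7
sum k=2..2:
  [2] +1/12 = 1/12
S = 1/12
C² = P²·S² = 10/21 ; C = +0.690066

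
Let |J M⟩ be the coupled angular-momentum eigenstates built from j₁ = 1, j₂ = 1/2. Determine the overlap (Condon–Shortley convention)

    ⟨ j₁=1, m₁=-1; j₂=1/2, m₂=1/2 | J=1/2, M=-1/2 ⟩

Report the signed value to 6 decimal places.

√[2·1!1!0!/3! · 0!2!1!0!0!1!] = √(2/3)
  +(−1)^1/∏(1,0,1,0,0,0)! = -1  (running -1)
⟨..|..⟩ = √(2/3)·(-1) = -0.816497

−√(2/3) = -0.816497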